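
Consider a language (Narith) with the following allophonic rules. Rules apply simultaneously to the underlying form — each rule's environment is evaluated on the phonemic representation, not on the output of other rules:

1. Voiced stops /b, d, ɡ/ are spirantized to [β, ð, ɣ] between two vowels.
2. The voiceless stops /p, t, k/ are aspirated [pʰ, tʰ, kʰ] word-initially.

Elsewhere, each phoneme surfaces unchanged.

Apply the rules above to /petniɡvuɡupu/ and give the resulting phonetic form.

/p/ — word-initial, word-initially — surfaces as [pʰ] (rule 2).
/t/ — between /e/ and /n/; rule 2 does not apply here → [t].
/ɡ/ (between /i/ and /v/): rule 1 targets it, but not between two vowels → unchanged [ɡ].
/ɡ/ (between /u/ and /u/): between two vowels, so rule 1 applies → [ɣ].
/p/ — between /u/ and /u/; rule 2 does not apply here → [p].

[pʰetniɡvuɣupu]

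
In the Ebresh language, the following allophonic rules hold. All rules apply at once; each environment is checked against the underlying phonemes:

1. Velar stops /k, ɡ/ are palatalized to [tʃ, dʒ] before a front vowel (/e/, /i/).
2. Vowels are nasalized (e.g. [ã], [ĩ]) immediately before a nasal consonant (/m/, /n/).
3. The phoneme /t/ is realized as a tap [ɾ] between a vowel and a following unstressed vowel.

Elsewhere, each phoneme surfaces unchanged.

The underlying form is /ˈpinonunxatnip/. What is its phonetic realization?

[ˈpĩnõnũnxatnip]

/p/ (word-initial): no rule targets it → [p].
/i/ (between /p/ and /n/): before a nasal consonant, so rule 2 applies → [ĩ].
/n/ (between /i/ and /o/) is unaffected → [n].
/o/ (between /n/ and /n/) occurs before a nasal consonant → [õ] by rule 2.
/n/ (between /o/ and /u/): no rule targets it → [n].
Rule 2 applies to /u/ (between /n/ and /n/: before a nasal consonant) → [ũ].
/n/ — not in any rule's target class → [n].
/x/ stays [x].
/a/ (between /x/ and /t/) fails the environment for rule 2, so it stays [a].
/t/ (between /a/ and /n/) fails the environment for rule 3, so it stays [t].
/n/ stays [n].
/i/ — between /n/ and /p/; rule 2 does not apply here → [i].
/p/ (word-final) is unaffected → [p].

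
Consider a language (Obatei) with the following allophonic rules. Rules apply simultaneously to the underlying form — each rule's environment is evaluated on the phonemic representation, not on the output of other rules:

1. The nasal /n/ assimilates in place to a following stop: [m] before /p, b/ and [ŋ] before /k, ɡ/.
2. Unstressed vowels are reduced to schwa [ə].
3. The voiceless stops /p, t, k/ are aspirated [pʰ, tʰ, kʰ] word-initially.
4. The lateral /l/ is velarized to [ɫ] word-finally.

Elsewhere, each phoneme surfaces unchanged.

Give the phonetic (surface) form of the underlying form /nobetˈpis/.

[nəbətˈpis]

/n/ (word-initial) is in the target of rule 1 but the environment (before a labial or velar stop) is not met → [n].
/o/ (between /n/ and /b/): in an unstressed syllable, so rule 2 applies → [ə].
/e/ (between /b/ and /t/) occurs in an unstressed syllable → [ə] by rule 2.
/t/ (between /e/ and /p/) is in the target of rule 3 but the environment (word-initially) is not met → [t].
/p/ — between /t/ and /i/; rule 3 does not apply here → [p].
/i/ (between /p/ and /s/) fails the environment for rule 2, so it stays [i].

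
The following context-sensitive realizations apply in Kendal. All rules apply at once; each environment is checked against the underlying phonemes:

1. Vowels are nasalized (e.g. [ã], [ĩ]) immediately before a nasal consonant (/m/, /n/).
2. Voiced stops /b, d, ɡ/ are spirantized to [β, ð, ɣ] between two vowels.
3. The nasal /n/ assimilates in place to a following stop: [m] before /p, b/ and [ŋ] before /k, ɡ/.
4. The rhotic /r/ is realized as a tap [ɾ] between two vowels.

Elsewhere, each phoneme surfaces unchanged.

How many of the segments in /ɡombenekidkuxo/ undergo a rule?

2

Segments that undergo a rule: /o/ → [õ] (rule 1); /e/ → [ẽ] (rule 1).
All other segments surface unchanged.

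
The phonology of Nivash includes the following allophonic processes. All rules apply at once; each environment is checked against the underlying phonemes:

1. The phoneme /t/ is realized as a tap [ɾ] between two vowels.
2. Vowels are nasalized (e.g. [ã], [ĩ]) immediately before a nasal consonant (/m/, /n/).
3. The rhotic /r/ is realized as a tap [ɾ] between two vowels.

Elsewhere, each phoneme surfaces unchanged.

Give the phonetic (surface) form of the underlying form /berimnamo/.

[beɾĩmnãmo]

/b/ — not in any rule's target class → [b].
/e/ (between /b/ and /r/): rule 2 targets it, but not before a nasal consonant → unchanged [e].
/r/ — between /e/ and /i/, between two vowels — surfaces as [ɾ] (rule 3).
/i/ (between /r/ and /m/): before a nasal consonant, so rule 2 applies → [ĩ].
/m/ stays [m].
/n/ — not in any rule's target class → [n].
/a/ (between /n/ and /m/): before a nasal consonant, so rule 2 applies → [ã].
/m/ stays [m].
/o/ (word-final) is in the target of rule 2 but the environment (before a nasal consonant) is not met → [o].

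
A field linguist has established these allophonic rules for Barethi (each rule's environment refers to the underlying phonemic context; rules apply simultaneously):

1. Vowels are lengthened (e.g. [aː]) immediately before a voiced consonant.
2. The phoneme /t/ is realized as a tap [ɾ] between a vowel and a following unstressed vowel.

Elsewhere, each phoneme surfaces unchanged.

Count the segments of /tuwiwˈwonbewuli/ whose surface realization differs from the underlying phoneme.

Segments that undergo a rule: /u/ → [uː] (rule 1); /i/ → [iː] (rule 1); /o/ → [oː] (rule 1); /e/ → [eː] (rule 1); /u/ → [uː] (rule 1).
All other segments surface unchanged.

5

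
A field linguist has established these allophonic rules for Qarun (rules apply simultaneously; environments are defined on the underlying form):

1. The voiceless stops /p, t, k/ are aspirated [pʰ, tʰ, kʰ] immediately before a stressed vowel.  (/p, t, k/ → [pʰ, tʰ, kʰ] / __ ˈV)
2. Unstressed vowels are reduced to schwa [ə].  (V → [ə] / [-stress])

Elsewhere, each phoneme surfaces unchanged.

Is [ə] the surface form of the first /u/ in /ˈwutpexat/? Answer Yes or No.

/u/ (between /w/ and /t/) fails the environment for rule 2, so it stays [u].
The actual realization is [u], not [ə].

No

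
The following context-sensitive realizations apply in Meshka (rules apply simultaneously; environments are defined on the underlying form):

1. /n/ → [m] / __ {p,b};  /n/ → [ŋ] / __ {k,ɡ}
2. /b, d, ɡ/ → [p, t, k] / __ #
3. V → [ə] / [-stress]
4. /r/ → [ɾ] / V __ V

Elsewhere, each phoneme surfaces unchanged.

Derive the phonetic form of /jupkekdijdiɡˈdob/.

[jəpkəkdəjdəɡˈdop]

/u/ — between /j/ and /p/, in an unstressed syllable — surfaces as [ə] (rule 3).
/e/ (between /k/ and /k/) occurs in an unstressed syllable → [ə] by rule 3.
/d/ (between /k/ and /i/) fails the environment for rule 2, so it stays [d].
/i/ (between /d/ and /j/): in an unstressed syllable, so rule 3 applies → [ə].
/d/ (between /j/ and /i/) fails the environment for rule 2, so it stays [d].
/i/ (between /d/ and /ɡ/): in an unstressed syllable, so rule 3 applies → [ə].
/ɡ/ (between /i/ and /d/) fails the environment for rule 2, so it stays [ɡ].
/d/ (between /ɡ/ and /o/) fails the environment for rule 2, so it stays [d].
/o/ (between /d/ and /b/) is in the target of rule 3 but the environment (in an unstressed syllable) is not met → [o].
/b/ (word-final) occurs word-finally → [p] by rule 2.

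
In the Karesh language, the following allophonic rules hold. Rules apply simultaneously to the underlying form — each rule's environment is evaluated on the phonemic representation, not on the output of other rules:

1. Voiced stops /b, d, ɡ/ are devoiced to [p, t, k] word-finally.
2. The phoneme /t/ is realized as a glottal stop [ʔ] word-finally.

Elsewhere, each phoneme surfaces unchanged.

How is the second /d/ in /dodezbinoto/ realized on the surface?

[d]

/d/ (between /o/ and /e/) fails the environment for rule 1, so it stays [d].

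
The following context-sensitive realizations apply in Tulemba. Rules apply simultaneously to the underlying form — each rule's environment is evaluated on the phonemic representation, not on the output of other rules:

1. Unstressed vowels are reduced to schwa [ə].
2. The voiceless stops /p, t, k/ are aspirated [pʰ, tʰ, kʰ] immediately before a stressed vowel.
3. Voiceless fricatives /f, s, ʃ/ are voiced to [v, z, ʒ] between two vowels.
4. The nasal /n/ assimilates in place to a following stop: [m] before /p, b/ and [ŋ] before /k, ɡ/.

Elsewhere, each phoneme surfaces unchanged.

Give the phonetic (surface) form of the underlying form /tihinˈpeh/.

/t/ (word-initial) fails the environment for rule 2, so it stays [t].
/i/ (between /t/ and /h/) occurs in an unstressed syllable → [ə] by rule 1.
/h/ (between /i/ and /i/) is unaffected → [h].
/i/ (between /h/ and /n/) occurs in an unstressed syllable → [ə] by rule 1.
/n/ — between /i/ and /p/, before a labial or velar stop — surfaces as [m] (rule 4).
Rule 2 applies to /p/ (between /n/ and /e/: immediately before a stressed vowel) → [pʰ].
/e/ (between /p/ and /h/): rule 1 targets it, but not in an unstressed syllable → unchanged [e].
/h/ (word-final): no rule targets it → [h].

[təhəmˈpʰeh]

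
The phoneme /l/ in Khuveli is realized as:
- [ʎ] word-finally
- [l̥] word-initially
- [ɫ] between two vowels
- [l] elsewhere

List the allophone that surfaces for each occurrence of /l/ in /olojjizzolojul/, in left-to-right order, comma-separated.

Occurrence 1 (position 2): between two vowels → [ɫ].
Occurrence 2 (position 10): between two vowels → [ɫ].
Occurrence 3 (position 14): word-finally → [ʎ].

[ɫ], [ɫ], [ʎ]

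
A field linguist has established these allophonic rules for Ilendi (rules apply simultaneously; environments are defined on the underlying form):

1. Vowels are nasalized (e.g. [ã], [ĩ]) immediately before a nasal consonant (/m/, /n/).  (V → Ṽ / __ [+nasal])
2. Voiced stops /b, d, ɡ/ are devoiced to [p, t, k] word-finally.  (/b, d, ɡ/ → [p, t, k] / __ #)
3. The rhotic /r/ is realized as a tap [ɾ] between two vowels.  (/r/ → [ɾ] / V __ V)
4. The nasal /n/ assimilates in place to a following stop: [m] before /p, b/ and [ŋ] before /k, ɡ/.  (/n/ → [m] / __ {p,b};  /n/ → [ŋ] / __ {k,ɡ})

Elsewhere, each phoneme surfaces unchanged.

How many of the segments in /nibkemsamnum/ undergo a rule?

3

Segments that undergo a rule: /e/ → [ẽ] (rule 1); /a/ → [ã] (rule 1); /u/ → [ũ] (rule 1).
All other segments surface unchanged.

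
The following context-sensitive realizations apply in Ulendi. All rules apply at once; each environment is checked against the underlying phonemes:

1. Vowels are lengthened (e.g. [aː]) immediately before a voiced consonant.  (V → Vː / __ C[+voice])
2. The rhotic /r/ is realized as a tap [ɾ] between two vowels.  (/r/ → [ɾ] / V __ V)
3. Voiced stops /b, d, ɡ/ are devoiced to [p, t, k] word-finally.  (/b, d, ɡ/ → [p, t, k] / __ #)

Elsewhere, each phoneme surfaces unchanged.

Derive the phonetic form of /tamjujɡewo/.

[taːmjuːjɡeːwo]

/t/ — not in any rule's target class → [t].
/a/ (between /t/ and /m/): before a voiced consonant, so rule 1 applies → [aː].
/m/ — not in any rule's target class → [m].
/j/ stays [j].
/u/ (between /j/ and /j/): before a voiced consonant, so rule 1 applies → [uː].
/j/ stays [j].
/ɡ/ (between /j/ and /e/) fails the environment for rule 3, so it stays [ɡ].
/e/ — between /ɡ/ and /w/, before a voiced consonant — surfaces as [eː] (rule 1).
/w/ (between /e/ and /o/) is unaffected → [w].
/o/ (word-final) is in the target of rule 1 but the environment (before a voiced consonant) is not met → [o].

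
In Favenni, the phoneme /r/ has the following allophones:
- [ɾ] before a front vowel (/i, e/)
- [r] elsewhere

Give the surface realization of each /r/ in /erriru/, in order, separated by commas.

[r], [ɾ], [r]

Occurrence 1 (position 2): no conditioning environment matches → elsewhere allophone [r].
Occurrence 2 (position 3): before a front vowel (/i, e/) → [ɾ].
Occurrence 3 (position 5): no conditioning environment matches → elsewhere allophone [r].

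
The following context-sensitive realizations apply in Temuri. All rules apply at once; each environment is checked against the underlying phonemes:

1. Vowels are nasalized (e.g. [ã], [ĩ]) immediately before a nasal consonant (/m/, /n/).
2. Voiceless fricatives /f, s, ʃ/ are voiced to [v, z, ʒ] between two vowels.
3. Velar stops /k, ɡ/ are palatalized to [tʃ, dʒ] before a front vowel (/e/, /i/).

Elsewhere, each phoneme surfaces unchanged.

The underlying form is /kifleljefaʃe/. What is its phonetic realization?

/k/ meets the environment for rule 3 (before a front vowel) → [tʃ].
/i/ (between /k/ and /f/) fails the environment for rule 1, so it stays [i].
/f/ (between /i/ and /l/): rule 2 targets it, but not between two vowels → unchanged [f].
/l/ — not in any rule's target class → [l].
/e/ (between /l/ and /l/): rule 1 targets it, but not before a nasal consonant → unchanged [e].
/l/ stays [l].
/j/ (between /l/ and /e/): no rule targets it → [j].
/e/ (between /j/ and /f/) fails the environment for rule 1, so it stays [e].
/f/ (between /e/ and /a/): between two vowels, so rule 2 applies → [v].
/a/ (between /f/ and /ʃ/) is in the target of rule 1 but the environment (before a nasal consonant) is not met → [a].
/ʃ/ (between /a/ and /e/): between two vowels, so rule 2 applies → [ʒ].
/e/ — word-final; rule 1 does not apply here → [e].

[tʃifleljevaʒe]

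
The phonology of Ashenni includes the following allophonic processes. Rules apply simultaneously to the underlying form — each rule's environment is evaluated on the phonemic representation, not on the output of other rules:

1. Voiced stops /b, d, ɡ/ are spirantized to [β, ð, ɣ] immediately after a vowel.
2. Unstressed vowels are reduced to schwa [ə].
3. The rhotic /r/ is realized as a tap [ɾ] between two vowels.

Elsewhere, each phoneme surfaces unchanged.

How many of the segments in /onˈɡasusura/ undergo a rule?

Segments that undergo a rule: /o/ → [ə] (rule 2); /u/ → [ə] (rule 2); /u/ → [ə] (rule 2); /r/ → [ɾ] (rule 3); /a/ → [ə] (rule 2).
All other segments surface unchanged.

5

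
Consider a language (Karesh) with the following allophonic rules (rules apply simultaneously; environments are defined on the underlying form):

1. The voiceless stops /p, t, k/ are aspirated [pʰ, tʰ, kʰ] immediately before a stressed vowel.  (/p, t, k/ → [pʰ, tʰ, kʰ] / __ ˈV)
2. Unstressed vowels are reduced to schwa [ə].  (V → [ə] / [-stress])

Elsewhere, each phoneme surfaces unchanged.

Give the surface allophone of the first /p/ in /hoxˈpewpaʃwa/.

[pʰ]

Rule 1 applies to /p/ (between /x/ and /e/: immediately before a stressed vowel) → [pʰ].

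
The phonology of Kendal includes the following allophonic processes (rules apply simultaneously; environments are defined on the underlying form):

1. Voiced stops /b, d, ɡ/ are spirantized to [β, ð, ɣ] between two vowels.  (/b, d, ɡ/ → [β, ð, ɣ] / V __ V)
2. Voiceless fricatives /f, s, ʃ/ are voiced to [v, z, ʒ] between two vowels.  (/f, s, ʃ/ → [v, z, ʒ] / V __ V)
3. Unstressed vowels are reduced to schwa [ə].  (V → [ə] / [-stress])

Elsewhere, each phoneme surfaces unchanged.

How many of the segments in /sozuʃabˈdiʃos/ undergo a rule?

Segments that undergo a rule: /o/ → [ə] (rule 3); /u/ → [ə] (rule 3); /ʃ/ → [ʒ] (rule 2); /a/ → [ə] (rule 3); /ʃ/ → [ʒ] (rule 2); /o/ → [ə] (rule 3).
All other segments surface unchanged.

6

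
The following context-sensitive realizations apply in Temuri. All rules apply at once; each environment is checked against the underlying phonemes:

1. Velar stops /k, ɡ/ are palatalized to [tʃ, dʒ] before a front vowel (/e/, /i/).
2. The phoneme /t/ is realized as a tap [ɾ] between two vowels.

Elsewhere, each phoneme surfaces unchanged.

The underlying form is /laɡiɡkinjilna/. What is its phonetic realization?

/ɡ/ (between /a/ and /i/) occurs before a front vowel → [dʒ] by rule 1.
/ɡ/ (between /i/ and /k/): rule 1 targets it, but not before a front vowel → unchanged [ɡ].
/k/ (between /ɡ/ and /i/) occurs before a front vowel → [tʃ] by rule 1.

[ladʒiɡtʃinjilna]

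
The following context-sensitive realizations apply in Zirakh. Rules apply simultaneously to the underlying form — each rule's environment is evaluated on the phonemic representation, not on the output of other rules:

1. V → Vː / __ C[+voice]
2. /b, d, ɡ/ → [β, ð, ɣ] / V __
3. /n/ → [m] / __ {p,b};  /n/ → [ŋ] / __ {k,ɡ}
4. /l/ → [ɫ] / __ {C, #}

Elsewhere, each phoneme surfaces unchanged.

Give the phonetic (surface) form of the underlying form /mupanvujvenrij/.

/m/ (word-initial): no rule targets it → [m].
/u/ (between /m/ and /p/): rule 1 targets it, but not before a voiced consonant → unchanged [u].
/p/ stays [p].
/a/ meets the environment for rule 1 (before a voiced consonant) → [aː].
/n/ — between /a/ and /v/; rule 3 does not apply here → [n].
/v/ — not in any rule's target class → [v].
/u/ (between /v/ and /j/) occurs before a voiced consonant → [uː] by rule 1.
/j/ — not in any rule's target class → [j].
/v/ stays [v].
Rule 1 applies to /e/ (between /v/ and /n/: before a voiced consonant) → [eː].
/n/ (between /e/ and /r/): rule 3 targets it, but not before a labial or velar stop → unchanged [n].
/r/ — not in any rule's target class → [r].
Rule 1 applies to /i/ (between /r/ and /j/: before a voiced consonant) → [iː].
/j/ stays [j].

[mupaːnvuːjveːnriːj]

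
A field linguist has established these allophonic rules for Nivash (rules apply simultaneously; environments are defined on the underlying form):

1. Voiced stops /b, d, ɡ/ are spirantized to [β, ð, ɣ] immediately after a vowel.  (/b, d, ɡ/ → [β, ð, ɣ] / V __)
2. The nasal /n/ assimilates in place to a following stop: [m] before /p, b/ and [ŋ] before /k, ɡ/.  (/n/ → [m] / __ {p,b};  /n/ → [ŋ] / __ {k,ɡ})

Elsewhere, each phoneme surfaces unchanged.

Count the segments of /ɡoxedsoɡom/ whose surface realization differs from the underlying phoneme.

2

Segments that undergo a rule: /d/ → [ð] (rule 1); /ɡ/ → [ɣ] (rule 1).
All other segments surface unchanged.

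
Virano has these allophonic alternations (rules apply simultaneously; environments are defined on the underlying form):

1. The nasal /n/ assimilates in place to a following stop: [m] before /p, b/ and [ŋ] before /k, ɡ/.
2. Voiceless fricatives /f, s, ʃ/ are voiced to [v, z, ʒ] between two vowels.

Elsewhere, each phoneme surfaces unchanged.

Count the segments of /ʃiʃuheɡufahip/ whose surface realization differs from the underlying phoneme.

Segments that undergo a rule: /ʃ/ → [ʒ] (rule 2); /f/ → [v] (rule 2).
All other segments surface unchanged.

2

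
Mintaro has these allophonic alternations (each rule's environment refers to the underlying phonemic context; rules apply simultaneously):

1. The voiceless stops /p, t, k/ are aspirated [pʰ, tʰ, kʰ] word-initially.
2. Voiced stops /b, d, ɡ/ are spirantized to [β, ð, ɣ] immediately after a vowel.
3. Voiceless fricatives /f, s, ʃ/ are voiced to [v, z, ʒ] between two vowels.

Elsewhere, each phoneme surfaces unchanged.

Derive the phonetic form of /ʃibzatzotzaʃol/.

/ʃ/ (word-initial) is in the target of rule 3 but the environment (between two vowels) is not met → [ʃ].
/i/ (between /ʃ/ and /b/): no rule targets it → [i].
Rule 2 applies to /b/ (between /i/ and /z/: immediately after a vowel) → [β].
/z/ — not in any rule's target class → [z].
/a/ (between /z/ and /t/): no rule targets it → [a].
/t/ (between /a/ and /z/) is in the target of rule 1 but the environment (word-initially) is not met → [t].
/z/ (between /t/ and /o/): no rule targets it → [z].
/o/ — not in any rule's target class → [o].
/t/ (between /o/ and /z/) is in the target of rule 1 but the environment (word-initially) is not met → [t].
/z/ (between /t/ and /a/) is unaffected → [z].
/a/ (between /z/ and /ʃ/) is unaffected → [a].
/ʃ/ — between /a/ and /o/, between two vowels — surfaces as [ʒ] (rule 3).
/o/ — not in any rule's target class → [o].
/l/ (word-final) is unaffected → [l].

[ʃiβzatzotzaʒol]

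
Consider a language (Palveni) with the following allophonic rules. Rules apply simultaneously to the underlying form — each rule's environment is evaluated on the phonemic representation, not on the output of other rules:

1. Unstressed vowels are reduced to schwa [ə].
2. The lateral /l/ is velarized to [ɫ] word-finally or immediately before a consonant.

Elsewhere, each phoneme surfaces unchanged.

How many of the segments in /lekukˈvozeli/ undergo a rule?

Segments that undergo a rule: /e/ → [ə] (rule 1); /u/ → [ə] (rule 1); /e/ → [ə] (rule 1); /i/ → [ə] (rule 1).
All other segments surface unchanged.

4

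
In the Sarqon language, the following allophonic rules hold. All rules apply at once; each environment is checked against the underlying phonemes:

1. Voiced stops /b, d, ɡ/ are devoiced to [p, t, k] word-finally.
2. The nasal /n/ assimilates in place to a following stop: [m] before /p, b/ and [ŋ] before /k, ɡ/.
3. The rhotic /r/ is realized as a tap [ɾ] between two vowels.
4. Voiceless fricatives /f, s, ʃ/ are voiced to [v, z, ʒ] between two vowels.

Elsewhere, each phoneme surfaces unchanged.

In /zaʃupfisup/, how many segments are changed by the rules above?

2

Segments that undergo a rule: /ʃ/ → [ʒ] (rule 4); /s/ → [z] (rule 4).
All other segments surface unchanged.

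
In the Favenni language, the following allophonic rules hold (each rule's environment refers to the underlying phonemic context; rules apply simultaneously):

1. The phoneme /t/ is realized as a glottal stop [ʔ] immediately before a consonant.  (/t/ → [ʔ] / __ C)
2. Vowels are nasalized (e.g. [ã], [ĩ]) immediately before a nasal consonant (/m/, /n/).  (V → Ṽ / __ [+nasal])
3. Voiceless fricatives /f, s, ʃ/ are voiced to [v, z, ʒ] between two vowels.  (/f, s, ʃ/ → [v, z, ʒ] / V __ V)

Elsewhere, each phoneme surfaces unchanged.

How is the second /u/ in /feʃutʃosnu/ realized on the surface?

[u]

/u/ — word-final; rule 2 does not apply here → [u].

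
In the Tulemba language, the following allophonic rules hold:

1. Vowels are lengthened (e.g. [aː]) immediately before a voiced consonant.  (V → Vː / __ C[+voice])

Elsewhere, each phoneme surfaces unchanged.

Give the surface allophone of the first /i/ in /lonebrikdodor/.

/i/ (between /r/ and /k/) is in the target of rule 1 but the environment (before a voiced consonant) is not met → [i].

[i]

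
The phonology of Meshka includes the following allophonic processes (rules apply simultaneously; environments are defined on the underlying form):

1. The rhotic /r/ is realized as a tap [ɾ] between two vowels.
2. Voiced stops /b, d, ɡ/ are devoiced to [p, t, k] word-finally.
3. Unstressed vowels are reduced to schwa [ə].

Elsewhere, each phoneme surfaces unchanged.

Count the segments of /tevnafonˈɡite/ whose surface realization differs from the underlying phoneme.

Segments that undergo a rule: /e/ → [ə] (rule 3); /a/ → [ə] (rule 3); /o/ → [ə] (rule 3); /e/ → [ə] (rule 3).
All other segments surface unchanged.

4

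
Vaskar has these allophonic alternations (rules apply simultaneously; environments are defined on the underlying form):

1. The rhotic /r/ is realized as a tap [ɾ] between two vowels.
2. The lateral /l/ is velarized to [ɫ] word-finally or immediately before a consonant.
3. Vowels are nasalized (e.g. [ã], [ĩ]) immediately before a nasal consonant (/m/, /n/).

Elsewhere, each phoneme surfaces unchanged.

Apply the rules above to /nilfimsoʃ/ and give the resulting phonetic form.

[niɫfĩmsoʃ]

/i/ (between /n/ and /l/) fails the environment for rule 3, so it stays [i].
Rule 2 applies to /l/ (between /i/ and /f/: word-finally or immediately before a consonant) → [ɫ].
/i/ meets the environment for rule 3 (before a nasal consonant) → [ĩ].
/o/ (between /s/ and /ʃ/) is in the target of rule 3 but the environment (before a nasal consonant) is not met → [o].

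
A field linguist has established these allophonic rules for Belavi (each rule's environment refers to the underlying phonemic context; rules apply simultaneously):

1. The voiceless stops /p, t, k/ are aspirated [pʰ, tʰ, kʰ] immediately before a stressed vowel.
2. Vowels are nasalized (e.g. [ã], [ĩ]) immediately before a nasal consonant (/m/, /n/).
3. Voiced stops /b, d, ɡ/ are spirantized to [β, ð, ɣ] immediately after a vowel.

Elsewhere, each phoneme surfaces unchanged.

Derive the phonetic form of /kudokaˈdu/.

/k/ (word-initial) fails the environment for rule 1, so it stays [k].
/u/ (between /k/ and /d/): rule 2 targets it, but not before a nasal consonant → unchanged [u].
Rule 3 applies to /d/ (between /u/ and /o/: immediately after a vowel) → [ð].
/o/ — between /d/ and /k/; rule 2 does not apply here → [o].
/k/ — between /o/ and /a/; rule 1 does not apply here → [k].
/a/ (between /k/ and /d/): rule 2 targets it, but not before a nasal consonant → unchanged [a].
/d/ (between /a/ and /u/): immediately after a vowel, so rule 3 applies → [ð].
/u/ — word-final; rule 2 does not apply here → [u].

[kuðokaˈðu]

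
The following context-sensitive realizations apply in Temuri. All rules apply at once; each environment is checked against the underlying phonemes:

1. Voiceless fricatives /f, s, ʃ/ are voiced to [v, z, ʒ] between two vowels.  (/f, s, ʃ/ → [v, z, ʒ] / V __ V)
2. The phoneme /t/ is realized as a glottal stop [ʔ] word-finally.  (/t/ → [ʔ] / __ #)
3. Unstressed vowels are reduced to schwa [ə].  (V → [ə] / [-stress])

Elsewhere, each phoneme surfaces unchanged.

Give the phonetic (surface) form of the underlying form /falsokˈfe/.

/f/ (word-initial): rule 1 targets it, but not between two vowels → unchanged [f].
/a/ meets the environment for rule 3 (in an unstressed syllable) → [ə].
/s/ — between /l/ and /o/; rule 1 does not apply here → [s].
/o/ (between /s/ and /k/) occurs in an unstressed syllable → [ə] by rule 3.
/f/ (between /k/ and /e/) is in the target of rule 1 but the environment (between two vowels) is not met → [f].
/e/ — word-final; rule 3 does not apply here → [e].

[fəlsəkˈfe]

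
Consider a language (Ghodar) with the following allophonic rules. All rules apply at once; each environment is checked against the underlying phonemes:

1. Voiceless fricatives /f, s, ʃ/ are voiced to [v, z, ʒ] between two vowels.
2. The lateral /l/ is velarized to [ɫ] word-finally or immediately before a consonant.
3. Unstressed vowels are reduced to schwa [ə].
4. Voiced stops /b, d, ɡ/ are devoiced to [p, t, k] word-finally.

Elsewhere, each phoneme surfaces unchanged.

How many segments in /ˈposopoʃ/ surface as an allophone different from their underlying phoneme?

Segments that undergo a rule: /s/ → [z] (rule 1); /o/ → [ə] (rule 3); /o/ → [ə] (rule 3).
All other segments surface unchanged.

3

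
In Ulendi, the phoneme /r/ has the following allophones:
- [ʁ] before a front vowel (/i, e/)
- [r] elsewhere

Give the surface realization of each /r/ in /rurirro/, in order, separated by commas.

[r], [ʁ], [r], [r]

Occurrence 1 (position 1): no conditioning environment matches → elsewhere allophone [r].
Occurrence 2 (position 3): before a front vowel (/i, e/) → [ʁ].
Occurrence 3 (position 5): no conditioning environment matches → elsewhere allophone [r].
Occurrence 4 (position 6): no conditioning environment matches → elsewhere allophone [r].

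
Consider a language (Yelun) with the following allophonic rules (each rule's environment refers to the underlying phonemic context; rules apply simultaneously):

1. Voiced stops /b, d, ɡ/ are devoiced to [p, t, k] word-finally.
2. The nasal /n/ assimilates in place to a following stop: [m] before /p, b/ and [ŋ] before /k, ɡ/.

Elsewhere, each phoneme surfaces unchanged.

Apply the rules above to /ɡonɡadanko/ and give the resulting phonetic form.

[ɡoŋɡadaŋko]

/ɡ/ (word-initial) is in the target of rule 1 but the environment (word-finally) is not met → [ɡ].
/o/ (between /ɡ/ and /n/) is unaffected → [o].
/n/ meets the environment for rule 2 (before a labial or velar stop) → [ŋ].
/ɡ/ (between /n/ and /a/) is in the target of rule 1 but the environment (word-finally) is not met → [ɡ].
/a/ — not in any rule's target class → [a].
/d/ — between /a/ and /a/; rule 1 does not apply here → [d].
/a/ (between /d/ and /n/): no rule targets it → [a].
/n/ (between /a/ and /k/) occurs before a labial or velar stop → [ŋ] by rule 2.
/k/ stays [k].
/o/ stays [o].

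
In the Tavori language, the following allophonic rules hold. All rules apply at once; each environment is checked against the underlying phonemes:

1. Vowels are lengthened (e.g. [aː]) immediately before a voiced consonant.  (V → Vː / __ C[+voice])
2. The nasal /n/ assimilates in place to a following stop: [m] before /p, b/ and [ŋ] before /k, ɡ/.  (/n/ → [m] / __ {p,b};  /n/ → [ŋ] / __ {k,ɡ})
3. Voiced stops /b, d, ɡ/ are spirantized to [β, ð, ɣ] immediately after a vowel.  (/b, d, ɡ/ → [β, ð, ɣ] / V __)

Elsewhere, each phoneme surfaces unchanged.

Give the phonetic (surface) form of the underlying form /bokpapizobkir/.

/b/ (word-initial) fails the environment for rule 3, so it stays [b].
/o/ (between /b/ and /k/) fails the environment for rule 1, so it stays [o].
/k/ (between /o/ and /p/): no rule targets it → [k].
/p/ (between /k/ and /a/): no rule targets it → [p].
/a/ (between /p/ and /p/) fails the environment for rule 1, so it stays [a].
/p/ — not in any rule's target class → [p].
/i/ (between /p/ and /z/): before a voiced consonant, so rule 1 applies → [iː].
/z/ (between /i/ and /o/): no rule targets it → [z].
/o/ (between /z/ and /b/) occurs before a voiced consonant → [oː] by rule 1.
/b/ (between /o/ and /k/): immediately after a vowel, so rule 3 applies → [β].
/k/ — not in any rule's target class → [k].
/i/ (between /k/ and /r/): before a voiced consonant, so rule 1 applies → [iː].
/r/ — not in any rule's target class → [r].

[bokpapiːzoːβkiːr]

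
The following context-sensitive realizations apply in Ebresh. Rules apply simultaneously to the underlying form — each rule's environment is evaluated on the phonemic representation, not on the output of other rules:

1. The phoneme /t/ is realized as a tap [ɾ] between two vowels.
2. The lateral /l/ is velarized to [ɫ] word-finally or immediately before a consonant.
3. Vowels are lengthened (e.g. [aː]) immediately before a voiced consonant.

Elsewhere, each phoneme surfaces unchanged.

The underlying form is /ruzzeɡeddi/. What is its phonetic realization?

[ruːzzeːɡeːddi]

/r/ stays [r].
/u/ meets the environment for rule 3 (before a voiced consonant) → [uː].
/z/ (between /u/ and /z/): no rule targets it → [z].
/z/ — not in any rule's target class → [z].
/e/ — between /z/ and /ɡ/, before a voiced consonant — surfaces as [eː] (rule 3).
/ɡ/ stays [ɡ].
/e/ (between /ɡ/ and /d/): before a voiced consonant, so rule 3 applies → [eː].
/d/ (between /e/ and /d/) is unaffected → [d].
/d/ (between /d/ and /i/) is unaffected → [d].
/i/ — word-final; rule 3 does not apply here → [i].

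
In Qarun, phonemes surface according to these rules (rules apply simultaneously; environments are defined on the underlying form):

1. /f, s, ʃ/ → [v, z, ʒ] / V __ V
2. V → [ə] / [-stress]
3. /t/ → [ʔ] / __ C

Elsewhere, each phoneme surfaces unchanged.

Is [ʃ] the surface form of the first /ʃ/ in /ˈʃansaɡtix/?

Yes

/ʃ/ (word-initial) fails the environment for rule 1, so it stays [ʃ].
The actual realization is [ʃ], which matches [ʃ].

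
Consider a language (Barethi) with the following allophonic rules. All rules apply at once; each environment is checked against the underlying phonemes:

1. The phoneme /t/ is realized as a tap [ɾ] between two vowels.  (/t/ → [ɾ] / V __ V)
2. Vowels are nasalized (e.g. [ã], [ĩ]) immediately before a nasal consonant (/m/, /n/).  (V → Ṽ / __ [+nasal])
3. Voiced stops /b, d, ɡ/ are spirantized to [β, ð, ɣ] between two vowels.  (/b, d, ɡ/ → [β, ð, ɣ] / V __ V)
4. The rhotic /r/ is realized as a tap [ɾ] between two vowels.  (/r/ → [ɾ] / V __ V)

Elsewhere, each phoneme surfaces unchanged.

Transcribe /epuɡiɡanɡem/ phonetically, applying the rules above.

[epuɣiɣãnɡẽm]

/e/ — word-initial; rule 2 does not apply here → [e].
/p/ stays [p].
/u/ (between /p/ and /ɡ/) fails the environment for rule 2, so it stays [u].
/ɡ/ meets the environment for rule 3 (between two vowels) → [ɣ].
/i/ — between /ɡ/ and /ɡ/; rule 2 does not apply here → [i].
/ɡ/ (between /i/ and /a/): between two vowels, so rule 3 applies → [ɣ].
Rule 2 applies to /a/ (between /ɡ/ and /n/: before a nasal consonant) → [ã].
/n/ stays [n].
/ɡ/ (between /n/ and /e/) fails the environment for rule 3, so it stays [ɡ].
/e/ (between /ɡ/ and /m/) occurs before a nasal consonant → [ẽ] by rule 2.
/m/ — not in any rule's target class → [m].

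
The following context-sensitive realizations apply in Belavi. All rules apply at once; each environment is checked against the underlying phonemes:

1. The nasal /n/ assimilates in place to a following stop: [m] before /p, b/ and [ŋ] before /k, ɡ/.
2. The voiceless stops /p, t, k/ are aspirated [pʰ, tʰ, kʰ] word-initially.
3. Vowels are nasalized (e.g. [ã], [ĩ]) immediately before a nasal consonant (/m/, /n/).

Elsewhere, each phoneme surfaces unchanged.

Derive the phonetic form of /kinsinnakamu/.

/k/ meets the environment for rule 2 (word-initially) → [kʰ].
/i/ meets the environment for rule 3 (before a nasal consonant) → [ĩ].
/n/ — between /i/ and /s/; rule 1 does not apply here → [n].
/s/ (between /n/ and /i/) is unaffected → [s].
/i/ meets the environment for rule 3 (before a nasal consonant) → [ĩ].
/n/ — between /i/ and /n/; rule 1 does not apply here → [n].
/n/ — between /n/ and /a/; rule 1 does not apply here → [n].
/a/ (between /n/ and /k/) fails the environment for rule 3, so it stays [a].
/k/ (between /a/ and /a/): rule 2 targets it, but not word-initially → unchanged [k].
/a/ (between /k/ and /m/): before a nasal consonant, so rule 3 applies → [ã].
/m/ (between /a/ and /u/): no rule targets it → [m].
/u/ — word-final; rule 3 does not apply here → [u].

[kʰĩnsĩnnakãmu]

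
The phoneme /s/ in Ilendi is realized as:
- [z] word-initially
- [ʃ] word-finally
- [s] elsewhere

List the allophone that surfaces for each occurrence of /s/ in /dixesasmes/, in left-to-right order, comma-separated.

[s], [s], [ʃ]

Occurrence 1 (position 5): no conditioning environment matches → elsewhere allophone [s].
Occurrence 2 (position 7): no conditioning environment matches → elsewhere allophone [s].
Occurrence 3 (position 10): word-finally → [ʃ].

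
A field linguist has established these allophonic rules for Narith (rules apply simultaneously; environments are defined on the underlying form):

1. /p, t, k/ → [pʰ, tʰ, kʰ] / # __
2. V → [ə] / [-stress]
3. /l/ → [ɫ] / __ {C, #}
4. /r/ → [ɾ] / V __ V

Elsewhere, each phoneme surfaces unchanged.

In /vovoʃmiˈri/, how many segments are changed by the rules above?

Segments that undergo a rule: /o/ → [ə] (rule 2); /o/ → [ə] (rule 2); /i/ → [ə] (rule 2); /r/ → [ɾ] (rule 4).
All other segments surface unchanged.

4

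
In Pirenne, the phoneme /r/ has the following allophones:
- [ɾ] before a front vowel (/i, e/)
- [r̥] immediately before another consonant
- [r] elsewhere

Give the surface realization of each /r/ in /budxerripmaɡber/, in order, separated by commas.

Occurrence 1 (position 6): immediately before another consonant → [r̥].
Occurrence 2 (position 7): before a front vowel (/i, e/) → [ɾ].
Occurrence 3 (position 15): no conditioning environment matches → elsewhere allophone [r].

[r̥], [ɾ], [r]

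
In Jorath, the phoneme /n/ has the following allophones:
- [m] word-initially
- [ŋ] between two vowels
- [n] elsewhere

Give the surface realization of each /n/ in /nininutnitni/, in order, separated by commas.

[m], [ŋ], [ŋ], [n], [n]

Occurrence 1 (position 1): word-initially → [m].
Occurrence 2 (position 3): between two vowels → [ŋ].
Occurrence 3 (position 5): between two vowels → [ŋ].
Occurrence 4 (position 8): no conditioning environment matches → elsewhere allophone [n].
Occurrence 5 (position 11): no conditioning environment matches → elsewhere allophone [n].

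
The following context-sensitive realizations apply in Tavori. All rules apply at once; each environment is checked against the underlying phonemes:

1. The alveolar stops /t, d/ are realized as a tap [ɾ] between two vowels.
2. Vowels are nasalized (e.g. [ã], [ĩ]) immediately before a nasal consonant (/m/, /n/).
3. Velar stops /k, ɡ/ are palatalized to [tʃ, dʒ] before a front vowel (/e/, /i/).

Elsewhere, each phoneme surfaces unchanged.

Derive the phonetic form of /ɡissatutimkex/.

/ɡ/ (word-initial) occurs before a front vowel → [dʒ] by rule 3.
/i/ (between /ɡ/ and /s/) is in the target of rule 2 but the environment (before a nasal consonant) is not met → [i].
/s/ (between /i/ and /s/) is unaffected → [s].
/s/ stays [s].
/a/ (between /s/ and /t/): rule 2 targets it, but not before a nasal consonant → unchanged [a].
Rule 1 applies to /t/ (between /a/ and /u/: between two vowels) → [ɾ].
/u/ (between /t/ and /t/): rule 2 targets it, but not before a nasal consonant → unchanged [u].
/t/ meets the environment for rule 1 (between two vowels) → [ɾ].
Rule 2 applies to /i/ (between /t/ and /m/: before a nasal consonant) → [ĩ].
/m/ stays [m].
/k/ (between /m/ and /e/): before a front vowel, so rule 3 applies → [tʃ].
/e/ (between /k/ and /x/) is in the target of rule 2 but the environment (before a nasal consonant) is not met → [e].
/x/ (word-final) is unaffected → [x].

[dʒissaɾuɾĩmtʃex]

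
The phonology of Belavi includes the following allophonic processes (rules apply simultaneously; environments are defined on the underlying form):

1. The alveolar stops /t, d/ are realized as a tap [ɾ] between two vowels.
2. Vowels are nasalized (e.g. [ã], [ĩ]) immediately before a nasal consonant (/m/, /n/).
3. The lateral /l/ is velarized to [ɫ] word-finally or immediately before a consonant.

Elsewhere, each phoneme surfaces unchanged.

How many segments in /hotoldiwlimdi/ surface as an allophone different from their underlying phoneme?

Segments that undergo a rule: /t/ → [ɾ] (rule 1); /l/ → [ɫ] (rule 3); /i/ → [ĩ] (rule 2).
All other segments surface unchanged.

3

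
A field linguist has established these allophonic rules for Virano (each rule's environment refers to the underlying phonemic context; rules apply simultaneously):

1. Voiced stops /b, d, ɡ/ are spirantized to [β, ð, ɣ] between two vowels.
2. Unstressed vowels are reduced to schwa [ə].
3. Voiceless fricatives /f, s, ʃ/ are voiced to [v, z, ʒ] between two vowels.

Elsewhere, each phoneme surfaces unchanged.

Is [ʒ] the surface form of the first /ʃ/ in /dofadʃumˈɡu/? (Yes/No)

No

/ʃ/ (between /d/ and /u/) is in the target of rule 3 but the environment (between two vowels) is not met → [ʃ].
The actual realization is [ʃ], not [ʒ].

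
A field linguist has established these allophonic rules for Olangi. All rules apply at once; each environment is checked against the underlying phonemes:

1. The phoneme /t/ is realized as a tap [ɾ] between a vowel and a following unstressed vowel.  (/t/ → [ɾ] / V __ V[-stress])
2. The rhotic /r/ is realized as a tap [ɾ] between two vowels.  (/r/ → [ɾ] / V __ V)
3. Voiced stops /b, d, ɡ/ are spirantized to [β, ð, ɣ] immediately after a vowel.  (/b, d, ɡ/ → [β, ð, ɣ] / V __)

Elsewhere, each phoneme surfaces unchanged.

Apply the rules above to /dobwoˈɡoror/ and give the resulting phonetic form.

[doβwoˈɣoɾor]

/d/ (word-initial) is in the target of rule 3 but the environment (immediately after a vowel) is not met → [d].
/o/ stays [o].
/b/ meets the environment for rule 3 (immediately after a vowel) → [β].
/w/ (between /b/ and /o/): no rule targets it → [w].
/o/ stays [o].
Rule 3 applies to /ɡ/ (between /o/ and /o/: immediately after a vowel) → [ɣ].
/o/ (between /ɡ/ and /r/) is unaffected → [o].
/r/ meets the environment for rule 2 (between two vowels) → [ɾ].
/o/ stays [o].
/r/ — word-final; rule 2 does not apply here → [r].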